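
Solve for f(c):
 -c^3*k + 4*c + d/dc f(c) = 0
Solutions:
 f(c) = C1 + c^4*k/4 - 2*c^2


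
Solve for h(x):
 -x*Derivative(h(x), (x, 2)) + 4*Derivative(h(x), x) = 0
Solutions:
 h(x) = C1 + C2*x^5


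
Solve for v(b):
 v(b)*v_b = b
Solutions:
 v(b) = -sqrt(C1 + b^2)
 v(b) = sqrt(C1 + b^2)


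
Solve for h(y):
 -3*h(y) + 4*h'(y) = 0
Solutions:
 h(y) = C1*exp(3*y/4)


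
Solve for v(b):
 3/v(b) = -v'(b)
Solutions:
 v(b) = -sqrt(C1 - 6*b)
 v(b) = sqrt(C1 - 6*b)


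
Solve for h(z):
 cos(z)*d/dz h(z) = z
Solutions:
 h(z) = C1 + Integral(z/cos(z), z)


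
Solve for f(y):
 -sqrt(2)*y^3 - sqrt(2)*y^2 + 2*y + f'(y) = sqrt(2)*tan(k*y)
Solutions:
 f(y) = C1 + sqrt(2)*y^4/4 + sqrt(2)*y^3/3 - y^2 + sqrt(2)*Piecewise((-log(cos(k*y))/k, Ne(k, 0)), (0, True))


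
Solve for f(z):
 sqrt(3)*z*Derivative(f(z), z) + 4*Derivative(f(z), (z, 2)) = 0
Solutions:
 f(z) = C1 + C2*erf(sqrt(2)*3^(1/4)*z/4)


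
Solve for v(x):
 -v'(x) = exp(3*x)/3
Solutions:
 v(x) = C1 - exp(3*x)/9


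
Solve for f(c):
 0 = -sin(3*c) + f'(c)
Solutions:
 f(c) = C1 - cos(3*c)/3


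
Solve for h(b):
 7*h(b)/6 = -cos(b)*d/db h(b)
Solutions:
 h(b) = C1*(sin(b) - 1)^(7/12)/(sin(b) + 1)^(7/12)


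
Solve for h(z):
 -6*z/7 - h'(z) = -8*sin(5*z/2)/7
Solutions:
 h(z) = C1 - 3*z^2/7 - 16*cos(5*z/2)/35


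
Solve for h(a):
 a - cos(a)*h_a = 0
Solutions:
 h(a) = C1 + Integral(a/cos(a), a)


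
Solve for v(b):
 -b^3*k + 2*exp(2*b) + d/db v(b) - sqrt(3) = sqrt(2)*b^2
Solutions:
 v(b) = C1 + b^4*k/4 + sqrt(2)*b^3/3 + sqrt(3)*b - exp(2*b)


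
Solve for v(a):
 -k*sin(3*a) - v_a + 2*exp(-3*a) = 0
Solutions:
 v(a) = C1 + k*cos(3*a)/3 - 2*exp(-3*a)/3


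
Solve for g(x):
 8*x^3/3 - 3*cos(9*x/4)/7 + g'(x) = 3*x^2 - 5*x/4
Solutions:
 g(x) = C1 - 2*x^4/3 + x^3 - 5*x^2/8 + 4*sin(9*x/4)/21


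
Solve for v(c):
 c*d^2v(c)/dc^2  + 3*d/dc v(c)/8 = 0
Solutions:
 v(c) = C1 + C2*c^(5/8)


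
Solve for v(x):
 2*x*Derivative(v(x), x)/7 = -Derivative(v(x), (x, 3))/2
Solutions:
 v(x) = C1 + Integral(C2*airyai(-14^(2/3)*x/7) + C3*airybi(-14^(2/3)*x/7), x)


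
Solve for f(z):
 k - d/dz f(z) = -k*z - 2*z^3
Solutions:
 f(z) = C1 + k*z^2/2 + k*z + z^4/2


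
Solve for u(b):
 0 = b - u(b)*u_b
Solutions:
 u(b) = -sqrt(C1 + b^2)
 u(b) = sqrt(C1 + b^2)


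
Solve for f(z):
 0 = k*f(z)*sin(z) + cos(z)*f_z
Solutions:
 f(z) = C1*exp(k*log(cos(z)))


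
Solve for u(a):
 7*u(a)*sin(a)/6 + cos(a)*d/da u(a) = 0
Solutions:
 u(a) = C1*cos(a)^(7/6)


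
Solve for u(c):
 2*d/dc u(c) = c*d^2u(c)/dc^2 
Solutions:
 u(c) = C1 + C2*c^3


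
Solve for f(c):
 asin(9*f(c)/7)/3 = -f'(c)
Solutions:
 Integral(1/asin(9*_y/7), (_y, f(c))) = C1 - c/3


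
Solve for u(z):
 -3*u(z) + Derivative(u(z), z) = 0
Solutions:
 u(z) = C1*exp(3*z)


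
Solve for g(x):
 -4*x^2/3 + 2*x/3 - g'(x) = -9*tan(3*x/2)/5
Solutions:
 g(x) = C1 - 4*x^3/9 + x^2/3 - 6*log(cos(3*x/2))/5


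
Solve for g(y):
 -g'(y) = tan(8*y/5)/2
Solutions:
 g(y) = C1 + 5*log(cos(8*y/5))/16


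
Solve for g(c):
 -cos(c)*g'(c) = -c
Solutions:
 g(c) = C1 + Integral(c/cos(c), c)


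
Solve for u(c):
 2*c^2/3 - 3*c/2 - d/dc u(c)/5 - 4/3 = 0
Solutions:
 u(c) = C1 + 10*c^3/9 - 15*c^2/4 - 20*c/3


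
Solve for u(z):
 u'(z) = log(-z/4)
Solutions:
 u(z) = C1 + z*log(-z) + z*(-2*log(2) - 1)


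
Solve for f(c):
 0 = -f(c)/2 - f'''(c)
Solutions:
 f(c) = C3*exp(-2^(2/3)*c/2) + (C1*sin(2^(2/3)*sqrt(3)*c/4) + C2*cos(2^(2/3)*sqrt(3)*c/4))*exp(2^(2/3)*c/4)


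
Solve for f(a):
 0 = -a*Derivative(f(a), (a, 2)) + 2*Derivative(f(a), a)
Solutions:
 f(a) = C1 + C2*a^3


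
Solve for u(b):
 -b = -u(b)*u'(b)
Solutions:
 u(b) = -sqrt(C1 + b^2)
 u(b) = sqrt(C1 + b^2)


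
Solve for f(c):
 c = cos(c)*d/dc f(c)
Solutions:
 f(c) = C1 + Integral(c/cos(c), c)


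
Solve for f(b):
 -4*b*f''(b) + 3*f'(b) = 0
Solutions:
 f(b) = C1 + C2*b^(7/4)


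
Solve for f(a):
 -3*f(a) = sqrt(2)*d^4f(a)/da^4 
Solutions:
 f(a) = (C1*sin(2^(3/8)*3^(1/4)*a/2) + C2*cos(2^(3/8)*3^(1/4)*a/2))*exp(-2^(3/8)*3^(1/4)*a/2) + (C3*sin(2^(3/8)*3^(1/4)*a/2) + C4*cos(2^(3/8)*3^(1/4)*a/2))*exp(2^(3/8)*3^(1/4)*a/2)


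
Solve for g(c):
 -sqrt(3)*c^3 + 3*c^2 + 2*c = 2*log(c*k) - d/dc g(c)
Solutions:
 g(c) = C1 + sqrt(3)*c^4/4 - c^3 - c^2 + 2*c*log(c*k) - 2*c


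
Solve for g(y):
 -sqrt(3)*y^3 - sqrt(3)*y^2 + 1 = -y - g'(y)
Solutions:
 g(y) = C1 + sqrt(3)*y^4/4 + sqrt(3)*y^3/3 - y^2/2 - y


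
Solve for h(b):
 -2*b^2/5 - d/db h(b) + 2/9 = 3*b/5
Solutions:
 h(b) = C1 - 2*b^3/15 - 3*b^2/10 + 2*b/9


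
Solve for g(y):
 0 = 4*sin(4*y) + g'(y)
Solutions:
 g(y) = C1 + cos(4*y)


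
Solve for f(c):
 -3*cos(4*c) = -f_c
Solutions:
 f(c) = C1 + 3*sin(4*c)/4


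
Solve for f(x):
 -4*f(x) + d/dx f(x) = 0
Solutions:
 f(x) = C1*exp(4*x)


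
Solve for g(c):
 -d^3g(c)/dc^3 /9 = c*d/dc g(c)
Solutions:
 g(c) = C1 + Integral(C2*airyai(-3^(2/3)*c) + C3*airybi(-3^(2/3)*c), c)


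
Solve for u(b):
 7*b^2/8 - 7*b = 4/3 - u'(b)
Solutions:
 u(b) = C1 - 7*b^3/24 + 7*b^2/2 + 4*b/3


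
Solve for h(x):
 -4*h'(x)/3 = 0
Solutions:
 h(x) = C1


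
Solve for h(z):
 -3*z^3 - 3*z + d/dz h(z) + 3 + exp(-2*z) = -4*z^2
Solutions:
 h(z) = C1 + 3*z^4/4 - 4*z^3/3 + 3*z^2/2 - 3*z + exp(-2*z)/2


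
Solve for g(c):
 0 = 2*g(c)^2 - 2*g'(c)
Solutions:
 g(c) = -1/(C1 + c)


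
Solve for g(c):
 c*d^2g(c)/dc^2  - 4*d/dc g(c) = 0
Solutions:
 g(c) = C1 + C2*c^5


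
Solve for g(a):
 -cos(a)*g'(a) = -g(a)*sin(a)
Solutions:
 g(a) = C1/cos(a)


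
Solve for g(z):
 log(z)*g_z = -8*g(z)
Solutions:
 g(z) = C1*exp(-8*li(z))


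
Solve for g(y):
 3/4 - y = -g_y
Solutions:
 g(y) = C1 + y^2/2 - 3*y/4


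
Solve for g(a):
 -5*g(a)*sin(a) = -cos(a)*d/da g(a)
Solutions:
 g(a) = C1/cos(a)^5


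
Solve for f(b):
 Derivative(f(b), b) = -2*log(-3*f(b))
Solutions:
 Integral(1/(log(-_y) + log(3)), (_y, f(b)))/2 = C1 - b


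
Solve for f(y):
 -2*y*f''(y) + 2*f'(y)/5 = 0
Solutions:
 f(y) = C1 + C2*y^(6/5)


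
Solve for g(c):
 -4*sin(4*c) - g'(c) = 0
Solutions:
 g(c) = C1 + cos(4*c)


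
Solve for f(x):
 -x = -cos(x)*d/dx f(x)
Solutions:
 f(x) = C1 + Integral(x/cos(x), x)


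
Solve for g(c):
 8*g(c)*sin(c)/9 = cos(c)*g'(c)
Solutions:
 g(c) = C1/cos(c)^(8/9)


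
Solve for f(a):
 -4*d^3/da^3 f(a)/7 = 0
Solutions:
 f(a) = C1 + C2*a + C3*a^2


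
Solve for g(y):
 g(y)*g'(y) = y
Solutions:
 g(y) = -sqrt(C1 + y^2)
 g(y) = sqrt(C1 + y^2)


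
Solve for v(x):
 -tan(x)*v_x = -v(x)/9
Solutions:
 v(x) = C1*sin(x)^(1/9)


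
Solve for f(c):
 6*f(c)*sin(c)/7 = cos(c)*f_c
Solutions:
 f(c) = C1/cos(c)^(6/7)


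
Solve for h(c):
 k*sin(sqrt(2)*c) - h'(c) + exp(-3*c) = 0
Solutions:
 h(c) = C1 - sqrt(2)*k*cos(sqrt(2)*c)/2 - exp(-3*c)/3


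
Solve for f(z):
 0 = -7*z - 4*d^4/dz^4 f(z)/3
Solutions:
 f(z) = C1 + C2*z + C3*z^2 + C4*z^3 - 7*z^5/160


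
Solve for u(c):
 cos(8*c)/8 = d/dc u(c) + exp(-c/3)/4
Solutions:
 u(c) = C1 + sin(8*c)/64 + 3*exp(-c/3)/4


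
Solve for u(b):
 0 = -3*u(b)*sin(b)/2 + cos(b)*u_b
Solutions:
 u(b) = C1/cos(b)^(3/2)


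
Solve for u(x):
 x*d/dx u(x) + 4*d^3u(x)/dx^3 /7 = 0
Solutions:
 u(x) = C1 + Integral(C2*airyai(-14^(1/3)*x/2) + C3*airybi(-14^(1/3)*x/2), x)


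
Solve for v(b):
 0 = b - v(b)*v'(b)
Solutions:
 v(b) = -sqrt(C1 + b^2)
 v(b) = sqrt(C1 + b^2)


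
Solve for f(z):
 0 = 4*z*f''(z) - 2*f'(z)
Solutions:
 f(z) = C1 + C2*z^(3/2)


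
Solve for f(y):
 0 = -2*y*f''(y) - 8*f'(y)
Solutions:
 f(y) = C1 + C2/y^3


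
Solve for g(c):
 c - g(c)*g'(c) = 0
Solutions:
 g(c) = -sqrt(C1 + c^2)
 g(c) = sqrt(C1 + c^2)


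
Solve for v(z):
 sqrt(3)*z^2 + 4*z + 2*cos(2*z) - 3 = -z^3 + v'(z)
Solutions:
 v(z) = C1 + z^4/4 + sqrt(3)*z^3/3 + 2*z^2 - 3*z + sin(2*z)


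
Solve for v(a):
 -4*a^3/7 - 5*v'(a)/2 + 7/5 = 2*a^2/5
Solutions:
 v(a) = C1 - 2*a^4/35 - 4*a^3/75 + 14*a/25


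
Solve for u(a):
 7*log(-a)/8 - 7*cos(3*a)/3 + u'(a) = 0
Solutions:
 u(a) = C1 - 7*a*log(-a)/8 + 7*a/8 + 7*sin(3*a)/9


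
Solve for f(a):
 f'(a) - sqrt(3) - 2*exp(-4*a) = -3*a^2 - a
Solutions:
 f(a) = C1 - a^3 - a^2/2 + sqrt(3)*a - exp(-4*a)/2


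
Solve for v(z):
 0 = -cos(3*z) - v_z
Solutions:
 v(z) = C1 - sin(3*z)/3


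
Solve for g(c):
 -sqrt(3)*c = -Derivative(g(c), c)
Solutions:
 g(c) = C1 + sqrt(3)*c^2/2


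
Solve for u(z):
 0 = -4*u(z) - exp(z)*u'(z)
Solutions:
 u(z) = C1*exp(4*exp(-z))


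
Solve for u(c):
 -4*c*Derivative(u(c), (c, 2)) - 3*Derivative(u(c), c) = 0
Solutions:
 u(c) = C1 + C2*c^(1/4)


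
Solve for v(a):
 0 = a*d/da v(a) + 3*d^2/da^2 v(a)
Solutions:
 v(a) = C1 + C2*erf(sqrt(6)*a/6)


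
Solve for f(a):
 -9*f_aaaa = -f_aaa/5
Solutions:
 f(a) = C1 + C2*a + C3*a^2 + C4*exp(a/45)


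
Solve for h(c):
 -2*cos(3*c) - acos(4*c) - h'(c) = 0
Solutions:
 h(c) = C1 - c*acos(4*c) + sqrt(1 - 16*c^2)/4 - 2*sin(3*c)/3


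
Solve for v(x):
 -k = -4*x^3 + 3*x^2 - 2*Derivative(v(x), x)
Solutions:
 v(x) = C1 + k*x/2 - x^4/2 + x^3/2


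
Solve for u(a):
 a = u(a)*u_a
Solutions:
 u(a) = -sqrt(C1 + a^2)
 u(a) = sqrt(C1 + a^2)


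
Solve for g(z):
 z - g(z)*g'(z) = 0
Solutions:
 g(z) = -sqrt(C1 + z^2)
 g(z) = sqrt(C1 + z^2)


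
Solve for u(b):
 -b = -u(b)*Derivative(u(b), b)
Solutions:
 u(b) = -sqrt(C1 + b^2)
 u(b) = sqrt(C1 + b^2)


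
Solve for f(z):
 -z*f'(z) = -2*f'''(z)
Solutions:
 f(z) = C1 + Integral(C2*airyai(2^(2/3)*z/2) + C3*airybi(2^(2/3)*z/2), z)


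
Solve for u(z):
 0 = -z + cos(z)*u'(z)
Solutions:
 u(z) = C1 + Integral(z/cos(z), z)


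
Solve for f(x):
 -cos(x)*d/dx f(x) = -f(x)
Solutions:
 f(x) = C1*sqrt(sin(x) + 1)/sqrt(sin(x) - 1)


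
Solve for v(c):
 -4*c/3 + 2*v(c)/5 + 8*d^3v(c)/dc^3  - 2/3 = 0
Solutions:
 v(c) = C3*exp(-50^(1/3)*c/10) + 10*c/3 + (C1*sin(sqrt(3)*50^(1/3)*c/20) + C2*cos(sqrt(3)*50^(1/3)*c/20))*exp(50^(1/3)*c/20) + 5/3


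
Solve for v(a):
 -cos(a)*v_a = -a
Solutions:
 v(a) = C1 + Integral(a/cos(a), a)


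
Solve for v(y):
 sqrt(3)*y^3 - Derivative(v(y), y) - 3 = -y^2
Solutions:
 v(y) = C1 + sqrt(3)*y^4/4 + y^3/3 - 3*y


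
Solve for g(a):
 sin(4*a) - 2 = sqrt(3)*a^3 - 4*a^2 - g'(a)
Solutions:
 g(a) = C1 + sqrt(3)*a^4/4 - 4*a^3/3 + 2*a + cos(4*a)/4


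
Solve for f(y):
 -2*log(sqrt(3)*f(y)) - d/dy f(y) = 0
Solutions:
 Integral(1/(2*log(_y) + log(3)), (_y, f(y))) = C1 - y


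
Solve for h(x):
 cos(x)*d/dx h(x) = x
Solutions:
 h(x) = C1 + Integral(x/cos(x), x)


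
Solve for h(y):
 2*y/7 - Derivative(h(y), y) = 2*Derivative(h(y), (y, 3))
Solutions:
 h(y) = C1 + C2*sin(sqrt(2)*y/2) + C3*cos(sqrt(2)*y/2) + y^2/7


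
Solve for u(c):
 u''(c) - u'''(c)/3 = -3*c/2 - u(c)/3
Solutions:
 u(c) = C1*exp(c*(-2^(2/3)*(sqrt(5) + 3)^(1/3)/4 - 2^(1/3)/(2*(sqrt(5) + 3)^(1/3)) + 1))*sin(2^(1/3)*sqrt(3)*c*(-2^(1/3)*(sqrt(5) + 3)^(1/3) + 2/(sqrt(5) + 3)^(1/3))/4) + C2*exp(c*(-2^(2/3)*(sqrt(5) + 3)^(1/3)/4 - 2^(1/3)/(2*(sqrt(5) + 3)^(1/3)) + 1))*cos(2^(1/3)*sqrt(3)*c*(-2^(1/3)*(sqrt(5) + 3)^(1/3) + 2/(sqrt(5) + 3)^(1/3))/4) + C3*exp(c*(2^(1/3)/(sqrt(5) + 3)^(1/3) + 1 + 2^(2/3)*(sqrt(5) + 3)^(1/3)/2)) - 9*c/2


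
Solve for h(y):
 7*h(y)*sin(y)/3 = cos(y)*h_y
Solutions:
 h(y) = C1/cos(y)^(7/3)


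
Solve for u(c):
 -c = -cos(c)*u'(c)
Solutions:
 u(c) = C1 + Integral(c/cos(c), c)


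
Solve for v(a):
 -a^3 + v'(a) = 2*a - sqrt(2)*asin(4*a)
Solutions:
 v(a) = C1 + a^4/4 + a^2 - sqrt(2)*(a*asin(4*a) + sqrt(1 - 16*a^2)/4)


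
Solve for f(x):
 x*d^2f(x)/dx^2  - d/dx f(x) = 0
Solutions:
 f(x) = C1 + C2*x^2


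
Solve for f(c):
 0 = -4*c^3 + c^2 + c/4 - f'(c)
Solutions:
 f(c) = C1 - c^4 + c^3/3 + c^2/8


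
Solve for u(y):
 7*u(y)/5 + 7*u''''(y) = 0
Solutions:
 u(y) = (C1*sin(sqrt(2)*5^(3/4)*y/10) + C2*cos(sqrt(2)*5^(3/4)*y/10))*exp(-sqrt(2)*5^(3/4)*y/10) + (C3*sin(sqrt(2)*5^(3/4)*y/10) + C4*cos(sqrt(2)*5^(3/4)*y/10))*exp(sqrt(2)*5^(3/4)*y/10)


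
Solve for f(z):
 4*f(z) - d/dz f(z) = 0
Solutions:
 f(z) = C1*exp(4*z)


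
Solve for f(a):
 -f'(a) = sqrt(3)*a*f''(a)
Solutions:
 f(a) = C1 + C2*a^(1 - sqrt(3)/3)


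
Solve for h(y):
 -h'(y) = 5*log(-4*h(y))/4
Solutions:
 4*Integral(1/(log(-_y) + 2*log(2)), (_y, h(y)))/5 = C1 - y


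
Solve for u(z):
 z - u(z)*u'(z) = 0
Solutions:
 u(z) = -sqrt(C1 + z^2)
 u(z) = sqrt(C1 + z^2)


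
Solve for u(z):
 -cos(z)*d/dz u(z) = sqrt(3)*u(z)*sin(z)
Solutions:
 u(z) = C1*cos(z)^(sqrt(3))


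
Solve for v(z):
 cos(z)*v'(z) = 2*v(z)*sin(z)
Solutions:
 v(z) = C1/cos(z)^2


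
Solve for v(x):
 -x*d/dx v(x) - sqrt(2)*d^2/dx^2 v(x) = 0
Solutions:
 v(x) = C1 + C2*erf(2^(1/4)*x/2)


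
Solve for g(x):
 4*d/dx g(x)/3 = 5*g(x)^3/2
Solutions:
 g(x) = -2*sqrt(-1/(C1 + 15*x))
 g(x) = 2*sqrt(-1/(C1 + 15*x))


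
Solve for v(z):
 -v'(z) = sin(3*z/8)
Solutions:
 v(z) = C1 + 8*cos(3*z/8)/3


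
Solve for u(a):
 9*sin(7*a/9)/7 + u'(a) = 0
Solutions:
 u(a) = C1 + 81*cos(7*a/9)/49


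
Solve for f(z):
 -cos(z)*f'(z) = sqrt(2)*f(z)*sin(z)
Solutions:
 f(z) = C1*cos(z)^(sqrt(2))


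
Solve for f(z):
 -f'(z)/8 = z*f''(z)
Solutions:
 f(z) = C1 + C2*z^(7/8)


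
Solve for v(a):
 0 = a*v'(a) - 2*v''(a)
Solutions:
 v(a) = C1 + C2*erfi(a/2)


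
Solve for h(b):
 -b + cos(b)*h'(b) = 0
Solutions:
 h(b) = C1 + Integral(b/cos(b), b)


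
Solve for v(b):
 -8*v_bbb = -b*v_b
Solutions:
 v(b) = C1 + Integral(C2*airyai(b/2) + C3*airybi(b/2), b)


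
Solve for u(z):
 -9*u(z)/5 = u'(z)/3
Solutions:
 u(z) = C1*exp(-27*z/5)


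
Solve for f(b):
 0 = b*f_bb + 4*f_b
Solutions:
 f(b) = C1 + C2/b^3


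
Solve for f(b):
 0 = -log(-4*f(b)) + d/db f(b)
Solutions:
 -Integral(1/(log(-_y) + 2*log(2)), (_y, f(b))) = C1 - b


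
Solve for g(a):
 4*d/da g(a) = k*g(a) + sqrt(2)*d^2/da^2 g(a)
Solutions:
 g(a) = C1*exp(sqrt(2)*a*(1 - sqrt(-sqrt(2)*k + 4)/2)) + C2*exp(sqrt(2)*a*(sqrt(-sqrt(2)*k + 4)/2 + 1))


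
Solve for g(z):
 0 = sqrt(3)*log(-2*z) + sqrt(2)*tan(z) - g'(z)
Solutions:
 g(z) = C1 + sqrt(3)*z*(log(-z) - 1) + sqrt(3)*z*log(2) - sqrt(2)*log(cos(z))


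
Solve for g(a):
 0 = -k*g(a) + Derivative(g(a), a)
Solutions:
 g(a) = C1*exp(a*k)


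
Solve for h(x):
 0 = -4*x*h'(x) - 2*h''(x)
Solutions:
 h(x) = C1 + C2*erf(x)


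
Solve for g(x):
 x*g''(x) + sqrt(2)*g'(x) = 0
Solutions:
 g(x) = C1 + C2*x^(1 - sqrt(2))


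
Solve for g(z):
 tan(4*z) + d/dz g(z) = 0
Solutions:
 g(z) = C1 + log(cos(4*z))/4


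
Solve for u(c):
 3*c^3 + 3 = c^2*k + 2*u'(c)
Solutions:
 u(c) = C1 + 3*c^4/8 - c^3*k/6 + 3*c/2


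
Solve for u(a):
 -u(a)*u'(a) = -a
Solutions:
 u(a) = -sqrt(C1 + a^2)
 u(a) = sqrt(C1 + a^2)


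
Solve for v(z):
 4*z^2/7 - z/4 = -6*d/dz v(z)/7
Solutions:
 v(z) = C1 - 2*z^3/9 + 7*z^2/48


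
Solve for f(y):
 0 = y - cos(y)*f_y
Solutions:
 f(y) = C1 + Integral(y/cos(y), y)


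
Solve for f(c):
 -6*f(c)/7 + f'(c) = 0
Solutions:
 f(c) = C1*exp(6*c/7)


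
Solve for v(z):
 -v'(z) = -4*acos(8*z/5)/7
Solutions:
 v(z) = C1 + 4*z*acos(8*z/5)/7 - sqrt(25 - 64*z^2)/14


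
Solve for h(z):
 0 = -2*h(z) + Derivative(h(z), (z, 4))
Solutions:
 h(z) = C1*exp(-2^(1/4)*z) + C2*exp(2^(1/4)*z) + C3*sin(2^(1/4)*z) + C4*cos(2^(1/4)*z)


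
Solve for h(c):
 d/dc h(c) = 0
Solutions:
 h(c) = C1


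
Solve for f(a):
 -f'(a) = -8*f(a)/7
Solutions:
 f(a) = C1*exp(8*a/7)


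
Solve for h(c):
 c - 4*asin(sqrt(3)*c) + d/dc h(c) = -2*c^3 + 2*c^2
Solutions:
 h(c) = C1 - c^4/2 + 2*c^3/3 - c^2/2 + 4*c*asin(sqrt(3)*c) + 4*sqrt(3)*sqrt(1 - 3*c^2)/3


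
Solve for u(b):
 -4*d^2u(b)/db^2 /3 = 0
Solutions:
 u(b) = C1 + C2*b


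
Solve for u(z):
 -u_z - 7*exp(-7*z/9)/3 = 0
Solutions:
 u(z) = C1 + 3*exp(-7*z/9)


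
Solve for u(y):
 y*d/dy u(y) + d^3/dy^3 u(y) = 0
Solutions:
 u(y) = C1 + Integral(C2*airyai(-y) + C3*airybi(-y), y)


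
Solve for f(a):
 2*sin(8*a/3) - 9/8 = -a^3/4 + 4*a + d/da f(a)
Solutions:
 f(a) = C1 + a^4/16 - 2*a^2 - 9*a/8 - 3*cos(8*a/3)/4


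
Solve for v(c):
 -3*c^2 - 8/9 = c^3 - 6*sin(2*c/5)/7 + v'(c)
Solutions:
 v(c) = C1 - c^4/4 - c^3 - 8*c/9 - 15*cos(2*c/5)/7


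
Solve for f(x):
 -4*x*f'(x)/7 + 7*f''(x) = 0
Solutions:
 f(x) = C1 + C2*erfi(sqrt(2)*x/7)


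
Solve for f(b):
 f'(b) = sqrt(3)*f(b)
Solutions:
 f(b) = C1*exp(sqrt(3)*b)


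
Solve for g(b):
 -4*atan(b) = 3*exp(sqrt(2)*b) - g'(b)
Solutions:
 g(b) = C1 + 4*b*atan(b) + 3*sqrt(2)*exp(sqrt(2)*b)/2 - 2*log(b^2 + 1)


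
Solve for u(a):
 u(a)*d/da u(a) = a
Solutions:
 u(a) = -sqrt(C1 + a^2)
 u(a) = sqrt(C1 + a^2)


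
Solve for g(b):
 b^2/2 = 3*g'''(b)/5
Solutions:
 g(b) = C1 + C2*b + C3*b^2 + b^5/72


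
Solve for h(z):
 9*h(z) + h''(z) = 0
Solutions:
 h(z) = C1*sin(3*z) + C2*cos(3*z)


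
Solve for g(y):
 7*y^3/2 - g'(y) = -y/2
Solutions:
 g(y) = C1 + 7*y^4/8 + y^2/4


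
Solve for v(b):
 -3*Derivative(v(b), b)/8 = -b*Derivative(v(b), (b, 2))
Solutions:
 v(b) = C1 + C2*b^(11/8)


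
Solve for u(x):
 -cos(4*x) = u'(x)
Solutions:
 u(x) = C1 - sin(4*x)/4


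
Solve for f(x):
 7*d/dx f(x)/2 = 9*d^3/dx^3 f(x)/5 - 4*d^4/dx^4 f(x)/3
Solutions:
 f(x) = C1 + C2*exp(x*(27*3^(2/3)/(10*sqrt(105490) + 3257)^(1/3) + 18 + 3^(1/3)*(10*sqrt(105490) + 3257)^(1/3))/40)*sin(3^(1/6)*x*(-3^(2/3)*(10*sqrt(105490) + 3257)^(1/3) + 81/(10*sqrt(105490) + 3257)^(1/3))/40) + C3*exp(x*(27*3^(2/3)/(10*sqrt(105490) + 3257)^(1/3) + 18 + 3^(1/3)*(10*sqrt(105490) + 3257)^(1/3))/40)*cos(3^(1/6)*x*(-3^(2/3)*(10*sqrt(105490) + 3257)^(1/3) + 81/(10*sqrt(105490) + 3257)^(1/3))/40) + C4*exp(x*(-3^(1/3)*(10*sqrt(105490) + 3257)^(1/3) - 27*3^(2/3)/(10*sqrt(105490) + 3257)^(1/3) + 9)/20)


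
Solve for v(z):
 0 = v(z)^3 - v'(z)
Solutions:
 v(z) = -sqrt(2)*sqrt(-1/(C1 + z))/2
 v(z) = sqrt(2)*sqrt(-1/(C1 + z))/2


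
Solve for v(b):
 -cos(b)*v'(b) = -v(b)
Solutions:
 v(b) = C1*sqrt(sin(b) + 1)/sqrt(sin(b) - 1)


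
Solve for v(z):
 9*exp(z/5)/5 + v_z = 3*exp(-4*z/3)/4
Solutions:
 v(z) = C1 - 9*exp(z/5) - 9*exp(-4*z/3)/16


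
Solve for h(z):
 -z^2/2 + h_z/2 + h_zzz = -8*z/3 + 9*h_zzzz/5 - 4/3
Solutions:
 h(z) = C1 + C2*exp(z*(-10^(1/3)*(27*sqrt(7161) + 2287)^(1/3) - 10*10^(2/3)/(27*sqrt(7161) + 2287)^(1/3) + 20)/108)*sin(10^(1/3)*sqrt(3)*z*(-(27*sqrt(7161) + 2287)^(1/3) + 10*10^(1/3)/(27*sqrt(7161) + 2287)^(1/3))/108) + C3*exp(z*(-10^(1/3)*(27*sqrt(7161) + 2287)^(1/3) - 10*10^(2/3)/(27*sqrt(7161) + 2287)^(1/3) + 20)/108)*cos(10^(1/3)*sqrt(3)*z*(-(27*sqrt(7161) + 2287)^(1/3) + 10*10^(1/3)/(27*sqrt(7161) + 2287)^(1/3))/108) + C4*exp(z*(10*10^(2/3)/(27*sqrt(7161) + 2287)^(1/3) + 10 + 10^(1/3)*(27*sqrt(7161) + 2287)^(1/3))/54) + z^3/3 - 8*z^2/3 - 20*z/3


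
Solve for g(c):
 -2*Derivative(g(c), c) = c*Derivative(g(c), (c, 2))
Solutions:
 g(c) = C1 + C2/c


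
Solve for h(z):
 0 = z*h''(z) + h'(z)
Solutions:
 h(z) = C1 + C2*log(z)


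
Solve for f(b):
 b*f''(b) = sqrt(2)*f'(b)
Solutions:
 f(b) = C1 + C2*b^(1 + sqrt(2))


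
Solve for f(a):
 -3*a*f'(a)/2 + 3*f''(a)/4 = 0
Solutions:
 f(a) = C1 + C2*erfi(a)


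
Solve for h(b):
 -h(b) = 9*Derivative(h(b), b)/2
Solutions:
 h(b) = C1*exp(-2*b/9)


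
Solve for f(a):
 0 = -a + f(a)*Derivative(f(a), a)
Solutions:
 f(a) = -sqrt(C1 + a^2)
 f(a) = sqrt(C1 + a^2)


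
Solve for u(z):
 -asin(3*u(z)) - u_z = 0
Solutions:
 Integral(1/asin(3*_y), (_y, u(z))) = C1 - z


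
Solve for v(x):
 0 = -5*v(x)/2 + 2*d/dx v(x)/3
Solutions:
 v(x) = C1*exp(15*x/4)


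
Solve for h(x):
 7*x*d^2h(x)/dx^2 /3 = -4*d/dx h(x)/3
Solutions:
 h(x) = C1 + C2*x^(3/7)


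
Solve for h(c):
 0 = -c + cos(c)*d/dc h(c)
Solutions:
 h(c) = C1 + Integral(c/cos(c), c)


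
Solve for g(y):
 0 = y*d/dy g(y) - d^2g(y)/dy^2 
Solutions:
 g(y) = C1 + C2*erfi(sqrt(2)*y/2)


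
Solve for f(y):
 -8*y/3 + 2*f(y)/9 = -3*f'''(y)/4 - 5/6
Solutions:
 f(y) = C3*exp(-2*y/3) + 12*y + (C1*sin(sqrt(3)*y/3) + C2*cos(sqrt(3)*y/3))*exp(y/3) - 15/4


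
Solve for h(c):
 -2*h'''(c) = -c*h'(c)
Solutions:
 h(c) = C1 + Integral(C2*airyai(2^(2/3)*c/2) + C3*airybi(2^(2/3)*c/2), c)


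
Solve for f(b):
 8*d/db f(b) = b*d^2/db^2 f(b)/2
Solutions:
 f(b) = C1 + C2*b^17


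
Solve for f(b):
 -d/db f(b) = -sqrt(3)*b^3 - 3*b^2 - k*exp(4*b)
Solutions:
 f(b) = C1 + sqrt(3)*b^4/4 + b^3 + k*exp(4*b)/4


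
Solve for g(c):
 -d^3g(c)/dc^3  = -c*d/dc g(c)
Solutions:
 g(c) = C1 + Integral(C2*airyai(c) + C3*airybi(c), c)


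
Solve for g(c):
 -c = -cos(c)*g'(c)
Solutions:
 g(c) = C1 + Integral(c/cos(c), c)


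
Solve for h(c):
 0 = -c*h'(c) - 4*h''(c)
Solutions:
 h(c) = C1 + C2*erf(sqrt(2)*c/4)


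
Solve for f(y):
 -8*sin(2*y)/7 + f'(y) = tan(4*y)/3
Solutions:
 f(y) = C1 - log(cos(4*y))/12 - 4*cos(2*y)/7


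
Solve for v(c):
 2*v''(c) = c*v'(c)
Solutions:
 v(c) = C1 + C2*erfi(c/2)


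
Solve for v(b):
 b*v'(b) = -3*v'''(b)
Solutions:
 v(b) = C1 + Integral(C2*airyai(-3^(2/3)*b/3) + C3*airybi(-3^(2/3)*b/3), b)


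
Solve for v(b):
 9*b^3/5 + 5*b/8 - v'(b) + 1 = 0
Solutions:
 v(b) = C1 + 9*b^4/20 + 5*b^2/16 + b


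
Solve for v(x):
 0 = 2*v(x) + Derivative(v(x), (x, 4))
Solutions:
 v(x) = (C1*sin(2^(3/4)*x/2) + C2*cos(2^(3/4)*x/2))*exp(-2^(3/4)*x/2) + (C3*sin(2^(3/4)*x/2) + C4*cos(2^(3/4)*x/2))*exp(2^(3/4)*x/2)


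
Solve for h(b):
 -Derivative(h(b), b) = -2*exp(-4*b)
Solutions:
 h(b) = C1 - exp(-4*b)/2


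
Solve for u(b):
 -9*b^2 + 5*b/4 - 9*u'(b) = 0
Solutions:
 u(b) = C1 - b^3/3 + 5*b^2/72


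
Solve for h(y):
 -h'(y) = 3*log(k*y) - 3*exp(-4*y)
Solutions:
 h(y) = C1 - 3*y*log(k*y) + 3*y - 3*exp(-4*y)/4


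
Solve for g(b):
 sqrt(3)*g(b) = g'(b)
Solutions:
 g(b) = C1*exp(sqrt(3)*b)


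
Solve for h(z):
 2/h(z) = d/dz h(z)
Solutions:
 h(z) = -sqrt(C1 + 4*z)
 h(z) = sqrt(C1 + 4*z)


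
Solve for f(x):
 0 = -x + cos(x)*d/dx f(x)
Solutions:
 f(x) = C1 + Integral(x/cos(x), x)


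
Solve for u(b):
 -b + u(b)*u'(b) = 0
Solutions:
 u(b) = -sqrt(C1 + b^2)
 u(b) = sqrt(C1 + b^2)


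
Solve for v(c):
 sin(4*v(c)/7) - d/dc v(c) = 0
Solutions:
 -c + 7*log(cos(4*v(c)/7) - 1)/8 - 7*log(cos(4*v(c)/7) + 1)/8 = C1


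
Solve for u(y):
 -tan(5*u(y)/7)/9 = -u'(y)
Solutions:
 u(y) = -7*asin(C1*exp(5*y/63))/5 + 7*pi/5
 u(y) = 7*asin(C1*exp(5*y/63))/5


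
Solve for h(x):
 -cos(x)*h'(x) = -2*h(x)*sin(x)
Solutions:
 h(x) = C1/cos(x)^2


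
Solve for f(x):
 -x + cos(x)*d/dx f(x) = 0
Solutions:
 f(x) = C1 + Integral(x/cos(x), x)


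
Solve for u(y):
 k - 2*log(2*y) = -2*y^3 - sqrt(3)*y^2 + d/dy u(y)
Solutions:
 u(y) = C1 + k*y + y^4/2 + sqrt(3)*y^3/3 - 2*y*log(y) - y*log(4) + 2*y


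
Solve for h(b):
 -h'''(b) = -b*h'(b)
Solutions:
 h(b) = C1 + Integral(C2*airyai(b) + C3*airybi(b), b)


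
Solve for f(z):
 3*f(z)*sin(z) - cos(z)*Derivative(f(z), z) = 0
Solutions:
 f(z) = C1/cos(z)^3


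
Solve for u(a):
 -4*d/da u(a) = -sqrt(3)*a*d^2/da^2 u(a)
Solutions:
 u(a) = C1 + C2*a^(1 + 4*sqrt(3)/3)


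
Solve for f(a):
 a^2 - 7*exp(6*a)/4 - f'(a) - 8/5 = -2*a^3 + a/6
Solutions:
 f(a) = C1 + a^4/2 + a^3/3 - a^2/12 - 8*a/5 - 7*exp(6*a)/24


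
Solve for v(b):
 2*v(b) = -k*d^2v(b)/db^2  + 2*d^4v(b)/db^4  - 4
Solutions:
 v(b) = C1*exp(-b*sqrt(k - sqrt(k^2 + 16))/2) + C2*exp(b*sqrt(k - sqrt(k^2 + 16))/2) + C3*exp(-b*sqrt(k + sqrt(k^2 + 16))/2) + C4*exp(b*sqrt(k + sqrt(k^2 + 16))/2) - 2


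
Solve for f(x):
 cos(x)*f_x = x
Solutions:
 f(x) = C1 + Integral(x/cos(x), x)


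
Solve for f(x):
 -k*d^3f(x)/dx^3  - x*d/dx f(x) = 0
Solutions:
 f(x) = C1 + Integral(C2*airyai(x*(-1/k)^(1/3)) + C3*airybi(x*(-1/k)^(1/3)), x)


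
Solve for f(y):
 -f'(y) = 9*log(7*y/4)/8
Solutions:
 f(y) = C1 - 9*y*log(y)/8 - 9*y*log(7)/8 + 9*y/8 + 9*y*log(2)/4


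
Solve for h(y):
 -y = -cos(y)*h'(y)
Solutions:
 h(y) = C1 + Integral(y/cos(y), y)


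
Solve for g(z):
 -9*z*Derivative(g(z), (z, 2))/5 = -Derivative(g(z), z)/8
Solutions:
 g(z) = C1 + C2*z^(77/72)


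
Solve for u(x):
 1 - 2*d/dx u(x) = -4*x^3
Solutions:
 u(x) = C1 + x^4/2 + x/2


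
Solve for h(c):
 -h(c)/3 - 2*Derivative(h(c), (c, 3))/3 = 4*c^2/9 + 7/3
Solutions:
 h(c) = C3*exp(-2^(2/3)*c/2) - 4*c^2/3 + (C1*sin(2^(2/3)*sqrt(3)*c/4) + C2*cos(2^(2/3)*sqrt(3)*c/4))*exp(2^(2/3)*c/4) - 7


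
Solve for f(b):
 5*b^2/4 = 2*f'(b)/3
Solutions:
 f(b) = C1 + 5*b^3/8


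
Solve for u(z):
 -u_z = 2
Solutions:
 u(z) = C1 - 2*z


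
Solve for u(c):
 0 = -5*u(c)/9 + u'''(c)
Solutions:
 u(c) = C3*exp(15^(1/3)*c/3) + (C1*sin(3^(5/6)*5^(1/3)*c/6) + C2*cos(3^(5/6)*5^(1/3)*c/6))*exp(-15^(1/3)*c/6)


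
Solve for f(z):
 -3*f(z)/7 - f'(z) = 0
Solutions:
 f(z) = C1*exp(-3*z/7)


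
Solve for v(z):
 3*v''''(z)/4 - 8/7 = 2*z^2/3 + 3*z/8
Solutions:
 v(z) = C1 + C2*z + C3*z^2 + C4*z^3 + z^6/405 + z^5/240 + 4*z^4/63


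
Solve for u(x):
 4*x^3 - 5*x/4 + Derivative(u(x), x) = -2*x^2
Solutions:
 u(x) = C1 - x^4 - 2*x^3/3 + 5*x^2/8


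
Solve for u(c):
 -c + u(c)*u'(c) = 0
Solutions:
 u(c) = -sqrt(C1 + c^2)
 u(c) = sqrt(C1 + c^2)


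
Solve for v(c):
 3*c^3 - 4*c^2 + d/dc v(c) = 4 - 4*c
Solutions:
 v(c) = C1 - 3*c^4/4 + 4*c^3/3 - 2*c^2 + 4*c


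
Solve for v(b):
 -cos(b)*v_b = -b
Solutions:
 v(b) = C1 + Integral(b/cos(b), b)


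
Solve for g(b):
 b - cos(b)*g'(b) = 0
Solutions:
 g(b) = C1 + Integral(b/cos(b), b)


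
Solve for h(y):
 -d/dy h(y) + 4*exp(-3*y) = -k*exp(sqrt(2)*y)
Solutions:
 h(y) = C1 + sqrt(2)*k*exp(sqrt(2)*y)/2 - 4*exp(-3*y)/3


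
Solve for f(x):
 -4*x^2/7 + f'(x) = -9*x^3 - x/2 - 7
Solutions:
 f(x) = C1 - 9*x^4/4 + 4*x^3/21 - x^2/4 - 7*x


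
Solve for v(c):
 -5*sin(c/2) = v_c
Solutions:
 v(c) = C1 + 10*cos(c/2)


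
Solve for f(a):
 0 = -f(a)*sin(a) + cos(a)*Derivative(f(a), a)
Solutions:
 f(a) = C1/cos(a)


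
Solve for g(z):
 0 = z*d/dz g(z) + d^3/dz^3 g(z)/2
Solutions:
 g(z) = C1 + Integral(C2*airyai(-2^(1/3)*z) + C3*airybi(-2^(1/3)*z), z)


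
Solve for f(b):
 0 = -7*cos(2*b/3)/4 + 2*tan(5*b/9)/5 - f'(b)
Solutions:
 f(b) = C1 - 18*log(cos(5*b/9))/25 - 21*sin(2*b/3)/8


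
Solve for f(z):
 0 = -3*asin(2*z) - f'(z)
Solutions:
 f(z) = C1 - 3*z*asin(2*z) - 3*sqrt(1 - 4*z^2)/2


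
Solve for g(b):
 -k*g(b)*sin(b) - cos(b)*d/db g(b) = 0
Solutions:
 g(b) = C1*exp(k*log(cos(b)))


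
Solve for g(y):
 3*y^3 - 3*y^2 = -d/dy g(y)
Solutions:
 g(y) = C1 - 3*y^4/4 + y^3


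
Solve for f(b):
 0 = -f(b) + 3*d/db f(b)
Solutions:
 f(b) = C1*exp(b/3)


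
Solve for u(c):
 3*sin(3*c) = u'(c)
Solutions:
 u(c) = C1 - cos(3*c)


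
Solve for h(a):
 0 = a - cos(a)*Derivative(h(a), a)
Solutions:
 h(a) = C1 + Integral(a/cos(a), a)


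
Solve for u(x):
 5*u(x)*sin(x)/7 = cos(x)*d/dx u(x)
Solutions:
 u(x) = C1/cos(x)^(5/7)


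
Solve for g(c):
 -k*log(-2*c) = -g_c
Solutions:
 g(c) = C1 + c*k*log(-c) + c*k*(-1 + log(2))


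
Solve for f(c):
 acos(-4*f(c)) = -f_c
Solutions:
 Integral(1/acos(-4*_y), (_y, f(c))) = C1 - c


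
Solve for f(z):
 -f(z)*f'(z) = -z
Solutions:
 f(z) = -sqrt(C1 + z^2)
 f(z) = sqrt(C1 + z^2)


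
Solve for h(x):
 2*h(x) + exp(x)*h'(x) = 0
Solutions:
 h(x) = C1*exp(2*exp(-x))


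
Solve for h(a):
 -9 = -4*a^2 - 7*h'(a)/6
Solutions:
 h(a) = C1 - 8*a^3/7 + 54*a/7


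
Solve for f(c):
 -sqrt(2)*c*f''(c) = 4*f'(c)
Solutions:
 f(c) = C1 + C2*c^(1 - 2*sqrt(2))


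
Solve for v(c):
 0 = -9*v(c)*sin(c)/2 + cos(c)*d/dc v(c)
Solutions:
 v(c) = C1/cos(c)^(9/2)


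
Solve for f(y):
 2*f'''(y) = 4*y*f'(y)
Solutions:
 f(y) = C1 + Integral(C2*airyai(2^(1/3)*y) + C3*airybi(2^(1/3)*y), y)


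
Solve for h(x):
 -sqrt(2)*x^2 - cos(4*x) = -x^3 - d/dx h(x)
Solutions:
 h(x) = C1 - x^4/4 + sqrt(2)*x^3/3 + sin(4*x)/4


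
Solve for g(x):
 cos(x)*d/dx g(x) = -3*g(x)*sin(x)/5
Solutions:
 g(x) = C1*cos(x)^(3/5)


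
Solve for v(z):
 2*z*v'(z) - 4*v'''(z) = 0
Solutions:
 v(z) = C1 + Integral(C2*airyai(2^(2/3)*z/2) + C3*airybi(2^(2/3)*z/2), z)


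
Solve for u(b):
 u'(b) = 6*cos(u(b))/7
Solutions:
 -6*b/7 - log(sin(u(b)) - 1)/2 + log(sin(u(b)) + 1)/2 = C1


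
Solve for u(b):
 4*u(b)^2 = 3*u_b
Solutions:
 u(b) = -3/(C1 + 4*b)


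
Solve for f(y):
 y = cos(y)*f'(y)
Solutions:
 f(y) = C1 + Integral(y/cos(y), y)


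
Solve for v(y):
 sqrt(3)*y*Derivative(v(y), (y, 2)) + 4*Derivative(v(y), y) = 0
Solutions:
 v(y) = C1 + C2*y^(1 - 4*sqrt(3)/3)


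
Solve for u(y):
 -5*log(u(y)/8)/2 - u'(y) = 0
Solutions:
 -2*Integral(1/(-log(_y) + 3*log(2)), (_y, u(y)))/5 = C1 - y


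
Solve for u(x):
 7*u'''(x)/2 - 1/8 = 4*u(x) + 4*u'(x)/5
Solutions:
 u(x) = C1*exp(-x*(4*22050^(1/3)/(sqrt(2477265) + 1575)^(1/3) + 420^(1/3)*(sqrt(2477265) + 1575)^(1/3))/210)*sin(3^(1/6)*x*(-140^(1/3)*3^(2/3)*(sqrt(2477265) + 1575)^(1/3) + 12*2450^(1/3)/(sqrt(2477265) + 1575)^(1/3))/210) + C2*exp(-x*(4*22050^(1/3)/(sqrt(2477265) + 1575)^(1/3) + 420^(1/3)*(sqrt(2477265) + 1575)^(1/3))/210)*cos(3^(1/6)*x*(-140^(1/3)*3^(2/3)*(sqrt(2477265) + 1575)^(1/3) + 12*2450^(1/3)/(sqrt(2477265) + 1575)^(1/3))/210) + C3*exp(x*(4*22050^(1/3)/(sqrt(2477265) + 1575)^(1/3) + 420^(1/3)*(sqrt(2477265) + 1575)^(1/3))/105) - 1/32


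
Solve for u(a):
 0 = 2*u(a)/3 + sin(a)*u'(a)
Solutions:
 u(a) = C1*(cos(a) + 1)^(1/3)/(cos(a) - 1)^(1/3)


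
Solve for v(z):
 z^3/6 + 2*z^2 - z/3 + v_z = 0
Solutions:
 v(z) = C1 - z^4/24 - 2*z^3/3 + z^2/6


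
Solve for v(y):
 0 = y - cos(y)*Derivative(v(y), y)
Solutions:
 v(y) = C1 + Integral(y/cos(y), y)


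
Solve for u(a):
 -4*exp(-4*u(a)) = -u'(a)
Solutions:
 u(a) = log(-I*(C1 + 16*a)^(1/4))
 u(a) = log(I*(C1 + 16*a)^(1/4))
 u(a) = log(-(C1 + 16*a)^(1/4))
 u(a) = log(C1 + 16*a)/4


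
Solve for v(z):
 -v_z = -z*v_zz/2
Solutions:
 v(z) = C1 + C2*z^3


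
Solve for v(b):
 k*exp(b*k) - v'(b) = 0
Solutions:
 v(b) = C1 + exp(b*k)


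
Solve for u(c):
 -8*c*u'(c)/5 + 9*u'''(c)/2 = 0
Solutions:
 u(c) = C1 + Integral(C2*airyai(2*150^(1/3)*c/15) + C3*airybi(2*150^(1/3)*c/15), c)


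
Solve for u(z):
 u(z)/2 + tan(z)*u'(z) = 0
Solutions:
 u(z) = C1/sqrt(sin(z))


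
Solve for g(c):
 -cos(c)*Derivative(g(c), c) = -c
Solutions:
 g(c) = C1 + Integral(c/cos(c), c)


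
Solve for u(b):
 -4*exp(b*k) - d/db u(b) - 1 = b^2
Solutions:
 u(b) = C1 - b^3/3 - b - 4*exp(b*k)/k


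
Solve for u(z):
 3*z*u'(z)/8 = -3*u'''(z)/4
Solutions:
 u(z) = C1 + Integral(C2*airyai(-2^(2/3)*z/2) + C3*airybi(-2^(2/3)*z/2), z)


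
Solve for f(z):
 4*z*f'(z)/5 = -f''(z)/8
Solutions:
 f(z) = C1 + C2*erf(4*sqrt(5)*z/5)


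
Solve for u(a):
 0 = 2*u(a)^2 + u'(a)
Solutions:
 u(a) = 1/(C1 + 2*a)


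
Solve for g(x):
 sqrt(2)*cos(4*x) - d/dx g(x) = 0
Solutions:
 g(x) = C1 + sqrt(2)*sin(4*x)/4


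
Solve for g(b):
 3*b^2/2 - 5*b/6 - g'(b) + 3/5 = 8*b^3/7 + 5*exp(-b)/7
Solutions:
 g(b) = C1 - 2*b^4/7 + b^3/2 - 5*b^2/12 + 3*b/5 + 5*exp(-b)/7


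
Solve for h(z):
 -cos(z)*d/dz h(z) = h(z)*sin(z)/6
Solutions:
 h(z) = C1*cos(z)^(1/6)


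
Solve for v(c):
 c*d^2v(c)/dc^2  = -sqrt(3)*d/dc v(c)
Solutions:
 v(c) = C1 + C2*c^(1 - sqrt(3))


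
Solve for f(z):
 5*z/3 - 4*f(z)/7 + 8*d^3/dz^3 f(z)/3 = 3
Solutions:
 f(z) = C3*exp(14^(2/3)*3^(1/3)*z/14) + 35*z/12 + (C1*sin(14^(2/3)*3^(5/6)*z/28) + C2*cos(14^(2/3)*3^(5/6)*z/28))*exp(-14^(2/3)*3^(1/3)*z/28) - 21/4


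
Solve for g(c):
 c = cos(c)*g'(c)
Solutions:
 g(c) = C1 + Integral(c/cos(c), c)


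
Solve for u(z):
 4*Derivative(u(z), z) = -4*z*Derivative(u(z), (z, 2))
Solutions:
 u(z) = C1 + C2*log(z)


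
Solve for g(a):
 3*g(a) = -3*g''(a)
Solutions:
 g(a) = C1*sin(a) + C2*cos(a)


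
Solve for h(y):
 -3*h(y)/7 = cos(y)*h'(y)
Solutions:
 h(y) = C1*(sin(y) - 1)^(3/14)/(sin(y) + 1)^(3/14)


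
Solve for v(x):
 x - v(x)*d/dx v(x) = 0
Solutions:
 v(x) = -sqrt(C1 + x^2)
 v(x) = sqrt(C1 + x^2)


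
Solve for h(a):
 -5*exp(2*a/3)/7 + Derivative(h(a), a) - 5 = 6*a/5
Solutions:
 h(a) = C1 + 3*a^2/5 + 5*a + 15*exp(2*a/3)/14


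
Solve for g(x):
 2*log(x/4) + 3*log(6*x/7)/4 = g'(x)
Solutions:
 g(x) = C1 + 11*x*log(x)/4 - x*log(112) - 11*x/4 + x*log(7)/4 + 3*x*log(6)/4


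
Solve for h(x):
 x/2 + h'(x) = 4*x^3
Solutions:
 h(x) = C1 + x^4 - x^2/4


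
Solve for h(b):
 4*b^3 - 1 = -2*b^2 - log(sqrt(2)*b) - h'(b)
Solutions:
 h(b) = C1 - b^4 - 2*b^3/3 - b*log(b) - b*log(2)/2 + 2*b


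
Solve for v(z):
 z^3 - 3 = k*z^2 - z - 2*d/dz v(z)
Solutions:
 v(z) = C1 + k*z^3/6 - z^4/8 - z^2/4 + 3*z/2


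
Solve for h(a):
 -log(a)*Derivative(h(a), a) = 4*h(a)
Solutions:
 h(a) = C1*exp(-4*li(a))


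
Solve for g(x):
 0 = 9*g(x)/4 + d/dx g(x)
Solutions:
 g(x) = C1*exp(-9*x/4)


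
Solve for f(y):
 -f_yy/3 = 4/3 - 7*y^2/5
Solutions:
 f(y) = C1 + C2*y + 7*y^4/20 - 2*y^2


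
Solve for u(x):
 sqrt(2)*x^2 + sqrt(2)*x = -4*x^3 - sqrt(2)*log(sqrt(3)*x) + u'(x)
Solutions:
 u(x) = C1 + x^4 + sqrt(2)*x^3/3 + sqrt(2)*x^2/2 + sqrt(2)*x*log(x) - sqrt(2)*x + sqrt(2)*x*log(3)/2


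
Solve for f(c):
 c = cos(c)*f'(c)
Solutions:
 f(c) = C1 + Integral(c/cos(c), c)


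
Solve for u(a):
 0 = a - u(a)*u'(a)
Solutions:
 u(a) = -sqrt(C1 + a^2)
 u(a) = sqrt(C1 + a^2)


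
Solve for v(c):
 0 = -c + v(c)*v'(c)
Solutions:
 v(c) = -sqrt(C1 + c^2)
 v(c) = sqrt(C1 + c^2)


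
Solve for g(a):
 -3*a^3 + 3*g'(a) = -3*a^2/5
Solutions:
 g(a) = C1 + a^4/4 - a^3/15


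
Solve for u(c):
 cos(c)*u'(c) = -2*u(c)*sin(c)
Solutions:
 u(c) = C1*cos(c)^2


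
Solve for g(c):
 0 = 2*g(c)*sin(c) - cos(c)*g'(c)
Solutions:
 g(c) = C1/cos(c)^2


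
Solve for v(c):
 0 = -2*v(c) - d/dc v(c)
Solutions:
 v(c) = C1*exp(-2*c)


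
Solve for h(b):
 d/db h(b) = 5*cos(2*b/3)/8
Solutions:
 h(b) = C1 + 15*sin(2*b/3)/16


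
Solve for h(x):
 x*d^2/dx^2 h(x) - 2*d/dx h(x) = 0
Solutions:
 h(x) = C1 + C2*x^3


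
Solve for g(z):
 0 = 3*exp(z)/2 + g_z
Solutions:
 g(z) = C1 - 3*exp(z)/2


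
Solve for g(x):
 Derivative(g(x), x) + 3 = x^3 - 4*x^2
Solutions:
 g(x) = C1 + x^4/4 - 4*x^3/3 - 3*x


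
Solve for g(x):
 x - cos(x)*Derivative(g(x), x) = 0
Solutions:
 g(x) = C1 + Integral(x/cos(x), x)


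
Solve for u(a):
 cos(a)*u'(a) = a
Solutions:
 u(a) = C1 + Integral(a/cos(a), a)


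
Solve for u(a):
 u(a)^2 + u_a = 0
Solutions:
 u(a) = 1/(C1 + a)


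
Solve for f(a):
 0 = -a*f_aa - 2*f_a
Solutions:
 f(a) = C1 + C2/a


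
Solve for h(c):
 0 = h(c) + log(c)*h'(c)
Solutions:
 h(c) = C1*exp(-li(c))


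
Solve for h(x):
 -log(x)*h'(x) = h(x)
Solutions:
 h(x) = C1*exp(-li(x))


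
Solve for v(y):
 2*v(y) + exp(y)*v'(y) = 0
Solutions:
 v(y) = C1*exp(2*exp(-y))


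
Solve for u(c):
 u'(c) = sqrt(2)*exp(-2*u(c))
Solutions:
 u(c) = log(-sqrt(C1 + 2*sqrt(2)*c))
 u(c) = log(C1 + 2*sqrt(2)*c)/2


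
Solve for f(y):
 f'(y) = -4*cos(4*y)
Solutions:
 f(y) = C1 - sin(4*y)


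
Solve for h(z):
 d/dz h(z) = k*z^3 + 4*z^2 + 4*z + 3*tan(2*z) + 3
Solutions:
 h(z) = C1 + k*z^4/4 + 4*z^3/3 + 2*z^2 + 3*z - 3*log(cos(2*z))/2


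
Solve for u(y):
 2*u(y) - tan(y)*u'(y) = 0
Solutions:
 u(y) = C1*sin(y)^2


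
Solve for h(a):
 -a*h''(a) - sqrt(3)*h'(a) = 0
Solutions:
 h(a) = C1 + C2*a^(1 - sqrt(3))


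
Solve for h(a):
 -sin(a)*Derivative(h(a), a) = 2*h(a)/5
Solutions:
 h(a) = C1*(cos(a) + 1)^(1/5)/(cos(a) - 1)^(1/5)


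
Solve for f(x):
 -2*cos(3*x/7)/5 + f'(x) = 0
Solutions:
 f(x) = C1 + 14*sin(3*x/7)/15


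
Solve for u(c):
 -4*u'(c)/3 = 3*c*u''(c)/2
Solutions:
 u(c) = C1 + C2*c^(1/9)


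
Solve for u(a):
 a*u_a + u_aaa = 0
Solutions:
 u(a) = C1 + Integral(C2*airyai(-a) + C3*airybi(-a), a)


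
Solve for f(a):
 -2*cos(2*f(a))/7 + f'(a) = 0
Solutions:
 -2*a/7 - log(sin(2*f(a)) - 1)/4 + log(sin(2*f(a)) + 1)/4 = C1


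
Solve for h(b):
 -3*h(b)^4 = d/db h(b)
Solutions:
 h(b) = (-3^(2/3) - 3*3^(1/6)*I)*(1/(C1 + 3*b))^(1/3)/6
 h(b) = (-3^(2/3) + 3*3^(1/6)*I)*(1/(C1 + 3*b))^(1/3)/6
 h(b) = (1/(C1 + 9*b))^(1/3)


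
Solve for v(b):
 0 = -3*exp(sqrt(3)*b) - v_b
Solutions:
 v(b) = C1 - sqrt(3)*exp(sqrt(3)*b)


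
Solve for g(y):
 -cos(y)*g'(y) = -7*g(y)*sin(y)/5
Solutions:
 g(y) = C1/cos(y)^(7/5)


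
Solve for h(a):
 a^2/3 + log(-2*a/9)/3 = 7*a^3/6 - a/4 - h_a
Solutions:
 h(a) = C1 + 7*a^4/24 - a^3/9 - a^2/8 - a*log(-a)/3 + a*(-log(2) + 1/3 + 2*log(6)/3)


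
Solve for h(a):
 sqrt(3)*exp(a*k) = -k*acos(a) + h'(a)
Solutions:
 h(a) = C1 + k*(a*acos(a) - sqrt(1 - a^2)) + sqrt(3)*Piecewise((exp(a*k)/k, Ne(k, 0)), (a, True))


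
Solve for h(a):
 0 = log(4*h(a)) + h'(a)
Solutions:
 Integral(1/(log(_y) + 2*log(2)), (_y, h(a))) = C1 - a


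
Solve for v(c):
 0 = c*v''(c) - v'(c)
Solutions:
 v(c) = C1 + C2*c^2


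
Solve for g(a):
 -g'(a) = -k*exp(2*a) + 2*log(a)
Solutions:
 g(a) = C1 - 2*a*log(a) + 2*a + k*exp(2*a)/2


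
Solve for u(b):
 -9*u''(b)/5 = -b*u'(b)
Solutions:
 u(b) = C1 + C2*erfi(sqrt(10)*b/6)


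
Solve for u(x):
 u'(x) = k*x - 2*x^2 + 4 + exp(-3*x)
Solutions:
 u(x) = C1 + k*x^2/2 - 2*x^3/3 + 4*x - exp(-3*x)/3


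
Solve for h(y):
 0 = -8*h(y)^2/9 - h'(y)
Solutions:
 h(y) = 9/(C1 + 8*y)


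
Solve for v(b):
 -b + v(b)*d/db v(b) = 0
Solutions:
 v(b) = -sqrt(C1 + b^2)
 v(b) = sqrt(C1 + b^2)


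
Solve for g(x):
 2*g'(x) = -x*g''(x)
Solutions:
 g(x) = C1 + C2/x


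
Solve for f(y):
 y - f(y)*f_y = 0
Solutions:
 f(y) = -sqrt(C1 + y^2)
 f(y) = sqrt(C1 + y^2)


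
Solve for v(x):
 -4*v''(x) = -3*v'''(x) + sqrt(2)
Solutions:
 v(x) = C1 + C2*x + C3*exp(4*x/3) - sqrt(2)*x^2/8


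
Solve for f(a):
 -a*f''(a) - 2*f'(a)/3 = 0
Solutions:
 f(a) = C1 + C2*a^(1/3)


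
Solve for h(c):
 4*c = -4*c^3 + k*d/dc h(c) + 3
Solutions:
 h(c) = C1 + c^4/k + 2*c^2/k - 3*c/k


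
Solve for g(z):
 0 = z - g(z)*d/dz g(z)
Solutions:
 g(z) = -sqrt(C1 + z^2)
 g(z) = sqrt(C1 + z^2)


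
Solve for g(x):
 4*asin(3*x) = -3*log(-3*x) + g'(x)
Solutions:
 g(x) = C1 + 3*x*log(-x) + 4*x*asin(3*x) - 3*x + 3*x*log(3) + 4*sqrt(1 - 9*x^2)/3


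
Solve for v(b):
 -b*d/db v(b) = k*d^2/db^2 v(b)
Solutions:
 v(b) = C1 + C2*sqrt(k)*erf(sqrt(2)*b*sqrt(1/k)/2)


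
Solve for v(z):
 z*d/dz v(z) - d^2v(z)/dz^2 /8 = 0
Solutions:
 v(z) = C1 + C2*erfi(2*z)


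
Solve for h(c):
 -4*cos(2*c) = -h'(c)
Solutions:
 h(c) = C1 + 2*sin(2*c)


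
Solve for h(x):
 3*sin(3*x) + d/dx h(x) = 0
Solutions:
 h(x) = C1 + cos(3*x)


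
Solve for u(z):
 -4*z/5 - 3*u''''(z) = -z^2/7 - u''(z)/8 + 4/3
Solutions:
 u(z) = C1 + C2*z + C3*exp(-sqrt(6)*z/12) + C4*exp(sqrt(6)*z/12) - 2*z^4/21 + 16*z^3/15 - 464*z^2/21


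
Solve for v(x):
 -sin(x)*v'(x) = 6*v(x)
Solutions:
 v(x) = C1*(cos(x)^3 + 3*cos(x)^2 + 3*cos(x) + 1)/(cos(x)^3 - 3*cos(x)^2 + 3*cos(x) - 1)
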